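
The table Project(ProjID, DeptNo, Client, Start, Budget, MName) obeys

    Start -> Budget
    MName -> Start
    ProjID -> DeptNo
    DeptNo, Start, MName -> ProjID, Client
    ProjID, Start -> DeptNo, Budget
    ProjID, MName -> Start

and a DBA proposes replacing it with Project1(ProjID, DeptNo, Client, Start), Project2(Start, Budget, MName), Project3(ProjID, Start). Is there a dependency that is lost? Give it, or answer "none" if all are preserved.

DeptNo, Start, MName -> ProjID, Client

Check DeptNo, Start, MName → ProjID, Client: no single fragment contains all of {ProjID, DeptNo, Client, Start, MName}, and the restricted closure of {DeptNo, Start, MName} across the fragments never reaches {ProjID, Client}.
Start → Budget is preserved.
MName → Start is preserved.
ProjID → DeptNo is preserved.
ProjID, Start → DeptNo, Budget is preserved.
ProjID, MName → Start is preserved.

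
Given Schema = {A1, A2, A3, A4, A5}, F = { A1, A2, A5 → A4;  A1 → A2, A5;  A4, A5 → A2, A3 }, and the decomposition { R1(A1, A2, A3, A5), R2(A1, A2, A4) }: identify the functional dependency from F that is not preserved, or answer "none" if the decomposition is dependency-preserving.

Check A4, A5 → A2, A3: no single fragment contains all of {A2, A3, A4, A5}, and the restricted closure of {A4, A5} across the fragments never reaches {A2, A3}.
A1, A2, A5 → A4 is preserved.
A1 → A2, A5 is preserved.

A4, A5 → A2, A3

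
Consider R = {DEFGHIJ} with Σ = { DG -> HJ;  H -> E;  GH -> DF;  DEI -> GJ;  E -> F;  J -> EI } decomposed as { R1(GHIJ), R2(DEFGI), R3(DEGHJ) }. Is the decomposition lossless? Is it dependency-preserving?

lossless and dependency-preserving

Lossless test (chase): Rows 2 and 3 agree on DG; apply DG→HJ and equate their HJ entries. Rows 1 and 2 agree on H; apply H→E and equate their E entries. Rows 1 and 2 agree on GH; apply GH→DF and equate their DF entries. Rows 1 and 3 agree on GH; apply GH→DF and equate their DF entries. Rows 1 and 3 agree on J; apply J→EI and equate their EI entries. Row 1 is now all distinguished symbols — the join is lossless.
Dependency preservation: GH → DF; DEI → GJ; J → EI are not contained in any single fragment, but the restricted closure of each left-hand side across the fragments still reaches the right-hand side; the remaining FDs each lie inside some fragment. All dependencies are preserved.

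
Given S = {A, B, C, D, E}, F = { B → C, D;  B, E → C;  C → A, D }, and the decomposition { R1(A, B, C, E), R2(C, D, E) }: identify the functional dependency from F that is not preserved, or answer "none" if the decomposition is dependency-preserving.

B → C, D: restricted closure across fragments reaches C, D.
B, E → C lies within R1.
C → A, D: restricted closure across fragments reaches A, D.
Every dependency is enforceable on the fragments, so the decomposition is dependency-preserving.

none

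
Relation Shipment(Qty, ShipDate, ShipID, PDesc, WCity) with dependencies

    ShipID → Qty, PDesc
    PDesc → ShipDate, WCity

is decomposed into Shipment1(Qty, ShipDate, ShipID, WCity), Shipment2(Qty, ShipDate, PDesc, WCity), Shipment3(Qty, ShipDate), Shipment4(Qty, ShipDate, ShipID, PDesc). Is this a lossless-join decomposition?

Yes

Chase test. Columns are Qty, ShipDate, ShipID, PDesc, WCity; row i has aⱼ where attribute j ∈ Shipmenti, else bᵢⱼ.
Initial tableau (one row per fragment):
  row 1: a1 a2 a3 b14 a5
  row 2: a1 a2 b23 a4 a5
  row 3: a1 a2 b33 b34 b35
  row 4: a1 a2 a3 a4 b45
Rows 1 and 4 agree on ShipID; apply ShipID→Qty, PDesc and equate their Qty, PDesc entries.
Rows 1 and 4 agree on PDesc; apply PDesc→ShipDate, WCity and equate their ShipDate, WCity entries.
Row 1 is now all distinguished symbols — the join is lossless.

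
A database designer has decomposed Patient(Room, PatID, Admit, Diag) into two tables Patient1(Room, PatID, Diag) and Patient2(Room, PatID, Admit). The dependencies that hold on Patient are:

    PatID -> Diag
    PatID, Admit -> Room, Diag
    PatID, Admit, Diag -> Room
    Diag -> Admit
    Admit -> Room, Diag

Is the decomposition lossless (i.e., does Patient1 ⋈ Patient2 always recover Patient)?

Common attributes: Patient1 ∩ Patient2 = {Room, PatID}.
Closure of {Room, PatID}: PatID → Diag applies, adding Diag; Diag → Admit applies, adding Admit. So (Room, PatID)⁺ = {Room, PatID, Admit, Diag}.
This closure contains every attribute of Patient1, so Patient1 ∩ Patient2 → Patient1. The join is lossless.

Yes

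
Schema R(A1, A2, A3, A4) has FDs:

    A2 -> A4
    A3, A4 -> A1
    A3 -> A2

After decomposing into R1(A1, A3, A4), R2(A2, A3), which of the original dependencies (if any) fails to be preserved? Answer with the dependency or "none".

A2 -> A4

Check A2 → A4: no single fragment contains all of {A2, A4}, and the restricted closure of {A2} across the fragments never reaches {A4}.
A3, A4 → A1 is preserved.
A3 → A2 is preserved.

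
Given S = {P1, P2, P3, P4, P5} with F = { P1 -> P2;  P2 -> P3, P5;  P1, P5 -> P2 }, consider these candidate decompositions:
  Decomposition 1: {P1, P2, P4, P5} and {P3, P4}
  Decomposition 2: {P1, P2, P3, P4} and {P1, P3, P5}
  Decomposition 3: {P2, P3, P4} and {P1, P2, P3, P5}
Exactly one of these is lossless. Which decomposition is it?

Decomposition 2

Decomposition 1: common = {P4}, closure = {P4} → lossy.
Decomposition 2: common = {P1, P3}, closure = {P1, P2, P3, P5} → lossless.
Decomposition 3: common = {P2, P3}, closure = {P2, P3, P5} → lossy.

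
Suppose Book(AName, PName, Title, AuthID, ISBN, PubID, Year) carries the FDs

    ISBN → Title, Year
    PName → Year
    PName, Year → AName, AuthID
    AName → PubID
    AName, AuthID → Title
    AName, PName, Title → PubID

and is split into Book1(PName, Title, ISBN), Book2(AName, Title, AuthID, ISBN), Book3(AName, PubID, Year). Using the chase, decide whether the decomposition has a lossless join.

No

Chase test. Columns are AName, PName, Title, AuthID, ISBN, PubID, Year; row i has aⱼ where attribute j ∈ Booki, else bᵢⱼ.
Initial tableau (one row per fragment):
  row 1: b11 a2 a3 b14 a5 b16 b17
  row 2: a1 b22 a3 a4 a5 b26 b27
  row 3: a1 b32 b33 b34 b35 a6 a7
Rows 1 and 2 agree on ISBN; apply ISBN→Title, Year and equate their Title, Year entries.
Rows 2 and 3 agree on AName; apply AName→PubID and equate their PubID entries.
No row becomes fully distinguished — the join is lossy.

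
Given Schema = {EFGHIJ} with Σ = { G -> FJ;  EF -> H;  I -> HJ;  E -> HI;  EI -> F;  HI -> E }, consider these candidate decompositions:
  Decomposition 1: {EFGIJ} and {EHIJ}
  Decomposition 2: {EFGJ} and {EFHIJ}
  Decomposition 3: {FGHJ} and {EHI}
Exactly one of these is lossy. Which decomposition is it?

Decomposition 1: common = {EIJ}, closure = {EFHIJ} → lossless.
Decomposition 2: common = {EFJ}, closure = {EFHIJ} → lossless.
Decomposition 3: common = {H}, closure = {H} → lossy.

Decomposition 3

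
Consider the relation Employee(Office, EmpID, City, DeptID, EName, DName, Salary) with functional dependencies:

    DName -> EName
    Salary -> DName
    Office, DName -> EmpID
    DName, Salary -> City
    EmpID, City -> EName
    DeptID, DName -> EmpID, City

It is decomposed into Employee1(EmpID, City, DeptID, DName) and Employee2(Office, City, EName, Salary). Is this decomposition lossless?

No

Common attributes: Employee1 ∩ Employee2 = {City}.
No dependency enlarges {City}, so (City)⁺ = {City}.
The closure contains neither all of Employee1 = {EmpID, City, DeptID, DName} nor all of Employee2 = {Office, City, EName, Salary}, so the common attributes are not a superkey of either fragment. The join is lossy.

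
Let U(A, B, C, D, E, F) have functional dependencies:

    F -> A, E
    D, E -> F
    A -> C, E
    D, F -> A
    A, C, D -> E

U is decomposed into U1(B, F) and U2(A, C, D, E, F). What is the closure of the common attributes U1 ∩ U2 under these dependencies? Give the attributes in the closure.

U1 ∩ U2 = {F}.
F → A, E applies, adding A, E
A → C, E applies, adding C
Closure: {A, C, E, F}.

A, C, E, F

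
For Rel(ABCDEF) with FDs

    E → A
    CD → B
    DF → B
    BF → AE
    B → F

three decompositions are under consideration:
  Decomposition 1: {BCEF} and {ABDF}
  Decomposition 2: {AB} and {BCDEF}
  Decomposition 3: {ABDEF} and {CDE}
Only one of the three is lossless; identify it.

Decomposition 1: common = {BF}, closure = {ABEF} → lossy.
Decomposition 2: common = {B}, closure = {ABEF} → lossless.
Decomposition 3: common = {DE}, closure = {ADE} → lossy.

Decomposition 2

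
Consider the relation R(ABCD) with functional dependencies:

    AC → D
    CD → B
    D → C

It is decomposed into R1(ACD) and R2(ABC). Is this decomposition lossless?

Yes

Common attributes: R1 ∩ R2 = {AC}.
Closure of {AC}: AC → D applies, adding D; CD → B applies, adding B. So (AC)⁺ = {ABCD}.
This closure contains every attribute of R1, so R1 ∩ R2 → R1. The join is lossless.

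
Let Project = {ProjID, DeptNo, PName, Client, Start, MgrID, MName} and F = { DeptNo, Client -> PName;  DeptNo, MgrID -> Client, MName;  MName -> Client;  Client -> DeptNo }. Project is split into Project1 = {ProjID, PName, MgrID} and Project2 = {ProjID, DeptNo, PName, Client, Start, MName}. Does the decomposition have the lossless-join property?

No

Common attributes: Project1 ∩ Project2 = {ProjID, PName}.
No dependency enlarges {ProjID, PName}, so (ProjID, PName)⁺ = {ProjID, PName}.
The closure contains neither all of Project1 = {ProjID, PName, MgrID} nor all of Project2 = {ProjID, DeptNo, PName, Client, Start, MName}, so the common attributes are not a superkey of either fragment. The join is lossy.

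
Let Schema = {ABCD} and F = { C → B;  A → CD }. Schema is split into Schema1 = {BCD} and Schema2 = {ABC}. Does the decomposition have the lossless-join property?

No

Common attributes: Schema1 ∩ Schema2 = {BC}.
No dependency enlarges {BC}, so (BC)⁺ = {BC}.
The closure contains neither all of Schema1 = {BCD} nor all of Schema2 = {ABC}, so the common attributes are not a superkey of either fragment. The join is lossy.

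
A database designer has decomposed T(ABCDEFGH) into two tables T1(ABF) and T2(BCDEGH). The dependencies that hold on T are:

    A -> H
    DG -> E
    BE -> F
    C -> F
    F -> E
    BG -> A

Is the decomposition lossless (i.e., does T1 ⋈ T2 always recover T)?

Common attributes: T1 ∩ T2 = {B}.
No dependency enlarges {B}, so (B)⁺ = {B}.
The closure contains neither all of T1 = {ABF} nor all of T2 = {BCDEGH}, so the common attributes are not a superkey of either fragment. The join is lossy.

No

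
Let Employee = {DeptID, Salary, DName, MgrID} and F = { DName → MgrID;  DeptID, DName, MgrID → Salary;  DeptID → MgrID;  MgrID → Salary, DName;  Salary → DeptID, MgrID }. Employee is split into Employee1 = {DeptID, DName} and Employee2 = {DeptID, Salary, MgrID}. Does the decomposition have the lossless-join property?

Common attributes: Employee1 ∩ Employee2 = {DeptID}.
Closure of {DeptID}: DeptID → MgrID applies, adding MgrID; MgrID → Salary, DName applies, adding Salary, DName. So (DeptID)⁺ = {DeptID, Salary, DName, MgrID}.
This closure contains every attribute of Employee1, so Employee1 ∩ Employee2 → Employee1. The join is lossless.

Yes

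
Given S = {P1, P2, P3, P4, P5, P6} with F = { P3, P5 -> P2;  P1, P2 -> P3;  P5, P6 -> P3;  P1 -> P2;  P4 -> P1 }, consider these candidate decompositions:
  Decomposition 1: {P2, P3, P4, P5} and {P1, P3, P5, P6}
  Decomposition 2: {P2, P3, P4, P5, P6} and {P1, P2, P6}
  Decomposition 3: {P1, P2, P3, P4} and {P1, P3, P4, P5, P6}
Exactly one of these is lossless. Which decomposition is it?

Decomposition 3

Decomposition 1: common = {P3, P5}, closure = {P2, P3, P5} → lossy.
Decomposition 2: common = {P2, P6}, closure = {P2, P6} → lossy.
Decomposition 3: common = {P1, P3, P4}, closure = {P1, P2, P3, P4} → lossless.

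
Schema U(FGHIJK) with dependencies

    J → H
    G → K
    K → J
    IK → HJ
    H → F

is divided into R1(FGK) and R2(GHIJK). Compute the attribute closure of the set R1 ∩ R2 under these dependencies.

FGHJK

R1 ∩ R2 = {GK}.
K → J applies, adding J
J → H applies, adding H
H → F applies, adding F
Closure: {FGHJK}.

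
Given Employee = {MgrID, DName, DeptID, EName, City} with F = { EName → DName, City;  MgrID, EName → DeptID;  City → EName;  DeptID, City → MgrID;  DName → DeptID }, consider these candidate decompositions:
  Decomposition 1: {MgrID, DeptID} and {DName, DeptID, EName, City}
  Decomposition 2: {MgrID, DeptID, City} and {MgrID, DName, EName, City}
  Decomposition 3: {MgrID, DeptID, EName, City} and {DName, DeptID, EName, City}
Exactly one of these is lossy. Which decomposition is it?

Decomposition 1

Decomposition 1: common = {DeptID}, closure = {DeptID} → lossy.
Decomposition 2: common = {MgrID, City}, closure = {MgrID, DName, DeptID, EName, City} → lossless.
Decomposition 3: common = {DeptID, EName, City}, closure = {MgrID, DName, DeptID, EName, City} → lossless.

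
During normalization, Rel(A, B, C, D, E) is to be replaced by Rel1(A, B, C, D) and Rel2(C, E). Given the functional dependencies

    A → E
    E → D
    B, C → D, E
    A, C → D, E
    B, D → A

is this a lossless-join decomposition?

Common attributes: Rel1 ∩ Rel2 = {C}.
No dependency enlarges {C}, so (C)⁺ = {C}.
The closure contains neither all of Rel1 = {A, B, C, D} nor all of Rel2 = {C, E}, so the common attributes are not a superkey of either fragment. The join is lossy.

No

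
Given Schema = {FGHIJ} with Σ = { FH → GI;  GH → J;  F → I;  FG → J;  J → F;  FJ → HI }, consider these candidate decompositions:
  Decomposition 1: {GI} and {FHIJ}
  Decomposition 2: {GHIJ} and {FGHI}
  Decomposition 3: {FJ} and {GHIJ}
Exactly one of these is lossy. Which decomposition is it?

Decomposition 1

Decomposition 1: common = {I}, closure = {I} → lossy.
Decomposition 2: common = {GHI}, closure = {FGHIJ} → lossless.
Decomposition 3: common = {J}, closure = {FGHIJ} → lossless.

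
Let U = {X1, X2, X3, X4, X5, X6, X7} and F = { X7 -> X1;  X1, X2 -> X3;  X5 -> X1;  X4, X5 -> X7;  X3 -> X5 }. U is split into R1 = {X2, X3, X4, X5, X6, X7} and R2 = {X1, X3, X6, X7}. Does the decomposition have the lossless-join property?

Common attributes: R1 ∩ R2 = {X3, X6, X7}.
Closure of {X3, X6, X7}: X7 → X1 applies, adding X1; X3 → X5 applies, adding X5. So (X3, X6, X7)⁺ = {X1, X3, X5, X6, X7}.
This closure contains every attribute of R2, so R1 ∩ R2 → R2. The join is lossless.

Yes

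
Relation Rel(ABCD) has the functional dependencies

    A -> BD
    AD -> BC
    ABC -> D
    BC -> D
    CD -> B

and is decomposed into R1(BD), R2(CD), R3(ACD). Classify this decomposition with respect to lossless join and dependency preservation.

lossy and not dependency-preserving

Lossless test (chase): Rows 2 and 3 agree on CD; apply CD→B and equate their B entries. No row becomes fully distinguished — the join is lossy.
Dependency preservation: the restricted closure of {A} across the fragments never reaches {BD}, so A → BD cannot be enforced without a join — not preserved.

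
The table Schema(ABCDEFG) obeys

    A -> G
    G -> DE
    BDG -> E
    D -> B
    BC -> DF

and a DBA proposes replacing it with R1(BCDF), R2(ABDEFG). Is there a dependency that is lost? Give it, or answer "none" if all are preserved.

none

A → G lies within R2.
G → DE lies within R2.
BDG → E lies within R2.
D → B lies within R1.
BC → DF lies within R1.
Every dependency is enforceable on the fragments, so the decomposition is dependency-preserving.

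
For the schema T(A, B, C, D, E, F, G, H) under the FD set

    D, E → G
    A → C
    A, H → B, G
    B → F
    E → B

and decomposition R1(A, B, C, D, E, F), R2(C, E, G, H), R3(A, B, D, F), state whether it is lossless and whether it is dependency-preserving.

Lossless test (chase): Rows 1 and 3 agree on A; apply A→C and equate their C entries. Rows 1 and 2 agree on E; apply E→B and equate their B entries. Rows 1 and 2 agree on B; apply B→F and equate their F entries. No row becomes fully distinguished — the join is lossy.
Dependency preservation: the restricted closure of {D, E} across the fragments never reaches {G}, so D, E → G cannot be enforced without a join — not preserved.

lossy and not dependency-preserving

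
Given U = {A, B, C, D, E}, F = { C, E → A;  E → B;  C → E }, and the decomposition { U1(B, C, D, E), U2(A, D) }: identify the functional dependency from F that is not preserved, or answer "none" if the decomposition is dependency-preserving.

C, E → A

Check C, E → A: no single fragment contains all of {A, C, E}, and the restricted closure of {C, E} across the fragments never reaches {A}.
E → B is preserved.
C → E is preserved.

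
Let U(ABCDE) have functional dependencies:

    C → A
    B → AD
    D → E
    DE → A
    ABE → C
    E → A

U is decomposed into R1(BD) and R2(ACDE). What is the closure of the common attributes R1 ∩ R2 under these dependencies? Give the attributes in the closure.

R1 ∩ R2 = {D}.
D → E applies, adding E
DE → A applies, adding A
Closure: {ADE}.

ADE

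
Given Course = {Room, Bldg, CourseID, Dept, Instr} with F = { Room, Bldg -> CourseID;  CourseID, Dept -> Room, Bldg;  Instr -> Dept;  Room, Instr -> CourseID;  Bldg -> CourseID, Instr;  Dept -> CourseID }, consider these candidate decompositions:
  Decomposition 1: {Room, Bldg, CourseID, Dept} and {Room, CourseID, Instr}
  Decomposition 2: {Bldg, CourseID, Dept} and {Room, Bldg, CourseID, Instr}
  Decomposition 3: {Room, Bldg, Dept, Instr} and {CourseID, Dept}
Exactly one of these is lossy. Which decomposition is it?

Decomposition 1: common = {Room, CourseID}, closure = {Room, CourseID} → lossy.
Decomposition 2: common = {Bldg, CourseID}, closure = {Room, Bldg, CourseID, Dept, Instr} → lossless.
Decomposition 3: common = {Dept}, closure = {Room, Bldg, CourseID, Dept, Instr} → lossless.

Decomposition 1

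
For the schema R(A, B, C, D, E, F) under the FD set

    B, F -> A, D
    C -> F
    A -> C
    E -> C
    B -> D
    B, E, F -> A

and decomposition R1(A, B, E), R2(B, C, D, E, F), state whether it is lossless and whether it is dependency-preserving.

lossless but not dependency-preserving

Lossless test: (B, E)⁺ = {A, B, C, D, E, F}, which contains all of one fragment — lossless.
Dependency preservation: the restricted closure of {B, F} across the fragments never reaches {A, D}, so B, F → A, D cannot be enforced without a join — not preserved.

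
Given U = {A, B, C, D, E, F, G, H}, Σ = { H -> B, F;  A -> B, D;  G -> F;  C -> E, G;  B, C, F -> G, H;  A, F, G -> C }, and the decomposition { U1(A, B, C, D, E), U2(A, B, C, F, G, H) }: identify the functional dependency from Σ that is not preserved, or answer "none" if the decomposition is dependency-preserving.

H → B, F lies within U2.
A → B, D lies within U1.
G → F lies within U2.
C → E, G: restricted closure across fragments reaches E, G.
B, C, F → G, H lies within U2.
A, F, G → C lies within U2.
Every dependency is enforceable on the fragments, so the decomposition is dependency-preserving.

none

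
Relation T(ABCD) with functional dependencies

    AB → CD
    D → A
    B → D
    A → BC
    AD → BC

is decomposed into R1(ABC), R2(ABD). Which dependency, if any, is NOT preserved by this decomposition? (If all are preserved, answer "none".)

AB → CD: restricted closure across fragments reaches CD.
D → A lies within R2.
B → D lies within R2.
A → BC lies within R1.
AD → BC: restricted closure across fragments reaches BC.
Every dependency is enforceable on the fragments, so the decomposition is dependency-preserving.

none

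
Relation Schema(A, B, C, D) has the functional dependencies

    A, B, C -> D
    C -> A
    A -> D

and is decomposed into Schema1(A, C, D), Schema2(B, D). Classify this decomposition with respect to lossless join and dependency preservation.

Lossless test: (D)⁺ = {D}, which is a superkey of neither fragment — lossy.
Dependency preservation: A, B, C → D is not contained in any single fragment, but the restricted closure of its left-hand side across the fragments still reaches the right-hand side; the remaining FDs each lie inside some fragment. All dependencies are preserved.

lossy but dependency-preserving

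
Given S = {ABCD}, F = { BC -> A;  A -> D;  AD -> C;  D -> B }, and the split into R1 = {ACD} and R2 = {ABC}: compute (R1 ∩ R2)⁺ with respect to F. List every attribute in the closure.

R1 ∩ R2 = {AC}.
A → D applies, adding D
D → B applies, adding B
Closure: {ABCD}.

ABCD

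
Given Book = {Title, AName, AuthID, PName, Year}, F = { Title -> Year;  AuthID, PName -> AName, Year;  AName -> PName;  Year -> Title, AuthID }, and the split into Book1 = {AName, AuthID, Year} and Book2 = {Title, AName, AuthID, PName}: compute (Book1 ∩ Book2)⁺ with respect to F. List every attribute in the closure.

Book1 ∩ Book2 = {AName, AuthID}.
AName → PName applies, adding PName
AuthID, PName → AName, Year applies, adding Year
Year → Title, AuthID applies, adding Title
Closure: {Title, AName, AuthID, PName, Year}.

Title, AName, AuthID, PName, Year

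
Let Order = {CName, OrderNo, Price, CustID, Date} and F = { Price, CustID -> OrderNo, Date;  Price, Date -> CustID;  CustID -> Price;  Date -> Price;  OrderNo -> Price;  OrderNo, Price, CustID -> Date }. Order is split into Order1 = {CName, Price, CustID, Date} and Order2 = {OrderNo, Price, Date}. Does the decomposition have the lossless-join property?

Common attributes: Order1 ∩ Order2 = {Price, Date}.
Closure of {Price, Date}: Price, Date → CustID applies, adding CustID; Price, CustID → OrderNo, Date applies, adding OrderNo. So (Price, Date)⁺ = {OrderNo, Price, CustID, Date}.
This closure contains every attribute of Order2, so Order1 ∩ Order2 → Order2. The join is lossless.

Yes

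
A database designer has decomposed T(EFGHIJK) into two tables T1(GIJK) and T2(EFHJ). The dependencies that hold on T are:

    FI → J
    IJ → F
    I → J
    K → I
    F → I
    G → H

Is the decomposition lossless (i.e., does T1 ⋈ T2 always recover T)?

Common attributes: T1 ∩ T2 = {J}.
No dependency enlarges {J}, so (J)⁺ = {J}.
The closure contains neither all of T1 = {GIJK} nor all of T2 = {EFHJ}, so the common attributes are not a superkey of either fragment. The join is lossy.

No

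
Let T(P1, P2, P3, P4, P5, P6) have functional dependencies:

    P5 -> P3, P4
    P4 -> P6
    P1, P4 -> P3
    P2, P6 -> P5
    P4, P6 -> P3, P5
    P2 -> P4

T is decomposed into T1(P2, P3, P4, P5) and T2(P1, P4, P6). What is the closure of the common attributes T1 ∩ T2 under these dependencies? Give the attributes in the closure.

T1 ∩ T2 = {P4}.
P4 → P6 applies, adding P6
P4, P6 → P3, P5 applies, adding P3, P5
Closure: {P3, P4, P5, P6}.

P3, P4, P5, P6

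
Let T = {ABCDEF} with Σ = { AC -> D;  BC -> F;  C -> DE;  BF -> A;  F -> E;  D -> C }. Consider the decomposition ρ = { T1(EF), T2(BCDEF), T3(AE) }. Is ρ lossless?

No

Chase test. Columns are ABCDEF; row i has aⱼ where attribute j ∈ Ti, else bᵢⱼ.
Initial tableau (one row per fragment):
  row 1: b11 b12 b13 b14 a5 a6
  row 2: b21 a2 a3 a4 a5 a6
  row 3: a1 b32 b33 b34 a5 b36
No row becomes fully distinguished — the join is lossy.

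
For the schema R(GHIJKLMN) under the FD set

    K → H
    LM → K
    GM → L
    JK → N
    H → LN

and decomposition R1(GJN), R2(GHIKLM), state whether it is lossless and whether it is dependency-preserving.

lossy and not dependency-preserving

Lossless test: (G)⁺ = {G}, which is a superkey of neither fragment — lossy.
Dependency preservation: the restricted closure of {JK} across the fragments never reaches {N}, so JK → N cannot be enforced without a join — not preserved.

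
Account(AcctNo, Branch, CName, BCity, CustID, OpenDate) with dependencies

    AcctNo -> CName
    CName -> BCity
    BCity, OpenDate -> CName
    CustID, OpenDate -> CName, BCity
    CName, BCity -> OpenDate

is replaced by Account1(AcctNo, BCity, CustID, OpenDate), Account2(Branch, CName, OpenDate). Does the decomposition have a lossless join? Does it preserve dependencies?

Lossless test: (OpenDate)⁺ = {OpenDate}, which is a superkey of neither fragment — lossy.
Dependency preservation: the restricted closure of {AcctNo} across the fragments never reaches {CName}, so AcctNo → CName cannot be enforced without a join — not preserved.

lossy and not dependency-preserving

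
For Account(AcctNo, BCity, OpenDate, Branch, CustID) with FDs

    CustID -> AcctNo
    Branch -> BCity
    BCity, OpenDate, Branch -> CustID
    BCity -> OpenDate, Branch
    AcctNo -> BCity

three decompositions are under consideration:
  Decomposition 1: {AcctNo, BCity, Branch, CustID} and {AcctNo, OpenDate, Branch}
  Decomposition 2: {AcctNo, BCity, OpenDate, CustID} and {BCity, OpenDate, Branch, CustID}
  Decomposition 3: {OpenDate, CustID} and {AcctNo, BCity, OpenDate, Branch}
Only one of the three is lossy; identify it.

Decomposition 3

Decomposition 1: common = {AcctNo, Branch}, closure = {AcctNo, BCity, OpenDate, Branch, CustID} → lossless.
Decomposition 2: common = {BCity, OpenDate, CustID}, closure = {AcctNo, BCity, OpenDate, Branch, CustID} → lossless.
Decomposition 3: common = {OpenDate}, closure = {OpenDate} → lossy.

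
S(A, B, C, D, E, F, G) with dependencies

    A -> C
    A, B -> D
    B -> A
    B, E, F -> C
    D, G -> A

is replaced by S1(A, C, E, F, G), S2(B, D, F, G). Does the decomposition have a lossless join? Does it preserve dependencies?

Lossless test: (F, G)⁺ = {F, G}, which is a superkey of neither fragment — lossy.
Dependency preservation: the restricted closure of {B} across the fragments never reaches {A}, so B → A cannot be enforced without a join — not preserved.

lossy and not dependency-preserving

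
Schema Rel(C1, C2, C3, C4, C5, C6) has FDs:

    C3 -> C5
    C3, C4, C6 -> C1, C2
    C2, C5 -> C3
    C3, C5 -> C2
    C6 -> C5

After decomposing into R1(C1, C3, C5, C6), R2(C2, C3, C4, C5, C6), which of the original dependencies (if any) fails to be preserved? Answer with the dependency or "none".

Check C3, C4, C6 → C1, C2: no single fragment contains all of {C1, C2, C3, C4, C6}, and the restricted closure of {C3, C4, C6} across the fragments never reaches {C1, C2}.
C3 → C5 is preserved.
C2, C5 → C3 is preserved.
C3, C5 → C2 is preserved.
C6 → C5 is preserved.

C3, C4, C6 -> C1, C2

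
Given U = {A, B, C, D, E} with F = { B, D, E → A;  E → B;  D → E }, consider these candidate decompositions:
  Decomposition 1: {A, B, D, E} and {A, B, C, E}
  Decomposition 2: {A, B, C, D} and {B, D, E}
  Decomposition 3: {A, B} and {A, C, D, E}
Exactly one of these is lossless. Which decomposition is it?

Decomposition 1: common = {A, B, E}, closure = {A, B, E} → lossy.
Decomposition 2: common = {B, D}, closure = {A, B, D, E} → lossless.
Decomposition 3: common = {A}, closure = {A} → lossy.

Decomposition 2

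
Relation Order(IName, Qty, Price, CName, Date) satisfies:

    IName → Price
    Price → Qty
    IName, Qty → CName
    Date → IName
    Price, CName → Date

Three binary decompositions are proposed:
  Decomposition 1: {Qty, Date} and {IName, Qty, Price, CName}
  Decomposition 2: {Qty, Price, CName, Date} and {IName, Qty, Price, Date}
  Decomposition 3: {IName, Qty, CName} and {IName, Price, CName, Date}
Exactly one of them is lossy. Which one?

Decomposition 1: common = {Qty}, closure = {Qty} → lossy.
Decomposition 2: common = {Qty, Price, Date}, closure = {IName, Qty, Price, CName, Date} → lossless.
Decomposition 3: common = {IName, CName}, closure = {IName, Qty, Price, CName, Date} → lossless.

Decomposition 1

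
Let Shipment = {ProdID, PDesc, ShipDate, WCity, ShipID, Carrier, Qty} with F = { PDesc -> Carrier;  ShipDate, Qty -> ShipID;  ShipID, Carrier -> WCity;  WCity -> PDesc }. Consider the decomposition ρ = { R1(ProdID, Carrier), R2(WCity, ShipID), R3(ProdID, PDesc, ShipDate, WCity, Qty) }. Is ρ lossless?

Chase test. Columns are ProdID, PDesc, ShipDate, WCity, ShipID, Carrier, Qty; row i has aⱼ where attribute j ∈ Ri, else bᵢⱼ.
Initial tableau (one row per fragment):
  row 1: a1 b12 b13 b14 b15 a6 b17
  row 2: b21 b22 b23 a4 a5 b26 b27
  row 3: a1 a2 a3 a4 b35 b36 a7
Rows 2 and 3 agree on WCity; apply WCity→PDesc and equate their PDesc entries.
Rows 2 and 3 agree on PDesc; apply PDesc→Carrier and equate their Carrier entries.
No row becomes fully distinguished — the join is lossy.

No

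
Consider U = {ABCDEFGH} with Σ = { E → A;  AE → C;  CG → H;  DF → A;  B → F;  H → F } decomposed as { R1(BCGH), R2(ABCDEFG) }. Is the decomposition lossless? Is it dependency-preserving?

Lossless test: (BCG)⁺ = {BCFGH}, which contains all of one fragment — lossless.
Dependency preservation: the restricted closure of {H} across the fragments never reaches {F}, so H → F cannot be enforced without a join — not preserved.

lossless but not dependency-preserving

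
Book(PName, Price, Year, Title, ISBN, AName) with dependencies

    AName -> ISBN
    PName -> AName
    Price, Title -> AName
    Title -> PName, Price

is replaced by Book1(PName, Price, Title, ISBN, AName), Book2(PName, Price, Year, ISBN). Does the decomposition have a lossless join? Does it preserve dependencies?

lossy but dependency-preserving

Lossless test: (PName, Price, ISBN)⁺ = {PName, Price, ISBN, AName}, which is a superkey of neither fragment — lossy.
Dependency preservation: every FD's attributes lie within a single fragment, so each can be enforced locally — preserved.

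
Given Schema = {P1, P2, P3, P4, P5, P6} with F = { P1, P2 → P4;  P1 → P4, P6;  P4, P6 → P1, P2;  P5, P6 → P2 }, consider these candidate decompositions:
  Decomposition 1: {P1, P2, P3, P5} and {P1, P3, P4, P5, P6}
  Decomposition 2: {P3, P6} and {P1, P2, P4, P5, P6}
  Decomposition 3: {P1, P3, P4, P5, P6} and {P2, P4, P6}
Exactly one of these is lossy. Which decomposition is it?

Decomposition 2

Decomposition 1: common = {P1, P3, P5}, closure = {P1, P2, P3, P4, P5, P6} → lossless.
Decomposition 2: common = {P6}, closure = {P6} → lossy.
Decomposition 3: common = {P4, P6}, closure = {P1, P2, P4, P6} → lossless.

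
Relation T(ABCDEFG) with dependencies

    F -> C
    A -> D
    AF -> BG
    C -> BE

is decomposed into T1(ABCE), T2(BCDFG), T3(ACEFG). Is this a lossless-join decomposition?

Chase test. Columns are ABCDEFG; row i has aⱼ where attribute j ∈ Ti, else bᵢⱼ.
Initial tableau (one row per fragment):
  row 1: a1 a2 a3 b14 a5 b16 b17
  row 2: b21 a2 a3 a4 b25 a6 a7
  row 3: a1 b32 a3 b34 a5 a6 a7
Rows 1 and 3 agree on A; apply A→D and equate their D entries.
Rows 1 and 2 agree on C; apply C→BE and equate their BE entries.
Rows 1 and 3 agree on C; apply C→BE and equate their BE entries.
No row becomes fully distinguished — the join is lossy.

No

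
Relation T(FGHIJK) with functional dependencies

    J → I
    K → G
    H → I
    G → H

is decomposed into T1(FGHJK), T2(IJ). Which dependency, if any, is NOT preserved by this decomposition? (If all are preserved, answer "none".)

H → I

Check H → I: no single fragment contains all of {HI}, and the restricted closure of {H} across the fragments never reaches {I}.
J → I is preserved.
K → G is preserved.
G → H is preserved.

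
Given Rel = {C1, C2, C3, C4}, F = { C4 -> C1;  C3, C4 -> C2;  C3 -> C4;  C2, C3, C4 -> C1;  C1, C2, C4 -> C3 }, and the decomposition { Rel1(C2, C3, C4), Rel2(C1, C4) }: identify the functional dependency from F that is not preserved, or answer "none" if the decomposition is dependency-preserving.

none

C4 → C1 lies within Rel2.
C3, C4 → C2 lies within Rel1.
C3 → C4 lies within Rel1.
C2, C3, C4 → C1: restricted closure across fragments reaches C1.
C1, C2, C4 → C3: restricted closure across fragments reaches C3.
Every dependency is enforceable on the fragments, so the decomposition is dependency-preserving.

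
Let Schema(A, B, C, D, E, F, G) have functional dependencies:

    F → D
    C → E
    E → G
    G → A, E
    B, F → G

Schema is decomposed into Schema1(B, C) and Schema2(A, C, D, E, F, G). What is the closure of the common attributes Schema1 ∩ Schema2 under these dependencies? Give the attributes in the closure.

A, C, E, G

Schema1 ∩ Schema2 = {C}.
C → E applies, adding E
E → G applies, adding G
G → A, E applies, adding A
Closure: {A, C, E, G}.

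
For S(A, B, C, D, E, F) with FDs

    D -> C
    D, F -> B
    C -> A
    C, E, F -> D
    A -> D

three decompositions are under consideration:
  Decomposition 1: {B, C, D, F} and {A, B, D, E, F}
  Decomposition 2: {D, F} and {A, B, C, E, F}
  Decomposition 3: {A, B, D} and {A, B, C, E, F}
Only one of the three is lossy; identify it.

Decomposition 1: common = {B, D, F}, closure = {A, B, C, D, F} → lossless.
Decomposition 2: common = {F}, closure = {F} → lossy.
Decomposition 3: common = {A, B}, closure = {A, B, C, D} → lossless.

Decomposition 2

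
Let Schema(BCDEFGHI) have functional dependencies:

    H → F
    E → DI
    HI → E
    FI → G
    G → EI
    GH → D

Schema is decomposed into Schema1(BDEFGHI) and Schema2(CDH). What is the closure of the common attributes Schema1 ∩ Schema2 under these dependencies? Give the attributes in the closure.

DFH

Schema1 ∩ Schema2 = {DH}.
H → F applies, adding F
Closure: {DFH}.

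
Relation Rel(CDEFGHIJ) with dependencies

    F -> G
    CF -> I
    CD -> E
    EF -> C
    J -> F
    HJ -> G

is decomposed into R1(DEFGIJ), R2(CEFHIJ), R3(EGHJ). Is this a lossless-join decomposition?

Chase test. Columns are CDEFGHIJ; row i has aⱼ where attribute j ∈ Ri, else bᵢⱼ.
Initial tableau (one row per fragment):
  row 1: b11 a2 a3 a4 a5 b16 a7 a8
  row 2: a1 b22 a3 a4 b25 a6 a7 a8
  row 3: b31 b32 a3 b34 a5 a6 b37 a8
Rows 1 and 2 agree on F; apply F→G and equate their G entries.
Rows 1 and 2 agree on EF; apply EF→C and equate their C entries.
Rows 1 and 3 agree on J; apply J→F and equate their F entries.
Rows 1 and 3 agree on EF; apply EF→C and equate their C entries.
Rows 1 and 3 agree on CF; apply CF→I and equate their I entries.
No row becomes fully distinguished — the join is lossy.

No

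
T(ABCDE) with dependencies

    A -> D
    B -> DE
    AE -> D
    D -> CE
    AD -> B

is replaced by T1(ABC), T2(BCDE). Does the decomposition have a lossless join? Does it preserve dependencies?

lossless and dependency-preserving

Lossless test: (BC)⁺ = {BCDE}, which contains all of one fragment — lossless.
Dependency preservation: A → D; AE → D; AD → B are not contained in any single fragment, but the restricted closure of each left-hand side across the fragments still reaches the right-hand side; the remaining FDs each lie inside some fragment. All dependencies are preserved.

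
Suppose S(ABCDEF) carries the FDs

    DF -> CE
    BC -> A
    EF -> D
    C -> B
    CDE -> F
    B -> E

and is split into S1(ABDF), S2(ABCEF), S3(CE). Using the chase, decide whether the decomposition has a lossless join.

Yes

Chase test. Columns are ABCDEF; row i has aⱼ where attribute j ∈ Si, else bᵢⱼ.
Initial tableau (one row per fragment):
  row 1: a1 a2 b13 a4 b15 a6
  row 2: a1 a2 a3 b24 a5 a6
  row 3: b31 b32 a3 b34 a5 b36
Rows 2 and 3 agree on C; apply C→B and equate their B entries.
Rows 1 and 2 agree on B; apply B→E and equate their E entries.
Rows 2 and 3 agree on BC; apply BC→A and equate their A entries.
Rows 1 and 2 agree on EF; apply EF→D and equate their D entries.
Rows 1 and 2 agree on DF; apply DF→CE and equate their CE entries.
Row 1 is now all distinguished symbols — the join is lossless.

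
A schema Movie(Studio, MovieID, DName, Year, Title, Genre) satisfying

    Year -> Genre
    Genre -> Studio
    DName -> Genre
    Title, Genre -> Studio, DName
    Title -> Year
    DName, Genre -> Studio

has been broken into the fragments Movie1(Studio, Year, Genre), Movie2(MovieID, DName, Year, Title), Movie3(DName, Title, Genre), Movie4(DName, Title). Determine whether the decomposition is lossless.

Yes

Chase test. Columns are Studio, MovieID, DName, Year, Title, Genre; row i has aⱼ where attribute j ∈ Moviei, else bᵢⱼ.
Initial tableau (one row per fragment):
  row 1: a1 b12 b13 a4 b15 a6
  row 2: b21 a2 a3 a4 a5 b26
  row 3: b31 b32 a3 b34 a5 a6
  row 4: b41 b42 a3 b44 a5 b46
Rows 1 and 2 agree on Year; apply Year→Genre and equate their Genre entries.
Rows 1 and 2 agree on Genre; apply Genre→Studio and equate their Studio entries.
Rows 1 and 3 agree on Genre; apply Genre→Studio and equate their Studio entries.
Rows 2 and 4 agree on DName; apply DName→Genre and equate their Genre entries.
Rows 2 and 4 agree on Title, Genre; apply Title, Genre→Studio, DName and equate their Studio, DName entries.
Rows 2 and 3 agree on Title; apply Title→Year and equate their Year entries.
Rows 2 and 4 agree on Title; apply Title→Year and equate their Year entries.
Row 2 is now all distinguished symbols — the join is lossless.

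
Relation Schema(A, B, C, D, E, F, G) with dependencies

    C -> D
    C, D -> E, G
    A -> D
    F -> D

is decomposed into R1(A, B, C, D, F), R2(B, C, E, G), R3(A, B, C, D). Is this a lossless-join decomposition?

Yes

Chase test. Columns are A, B, C, D, E, F, G; row i has aⱼ where attribute j ∈ Ri, else bᵢⱼ.
Initial tableau (one row per fragment):
  row 1: a1 a2 a3 a4 b15 a6 b17
  row 2: b21 a2 a3 b24 a5 b26 a7
  row 3: a1 a2 a3 a4 b35 b36 b37
Rows 1 and 2 agree on C; apply C→D and equate their D entries.
Rows 1 and 2 agree on C, D; apply C, D→E, G and equate their E, G entries.
Rows 1 and 3 agree on C, D; apply C, D→E, G and equate their E, G entries.
Row 1 is now all distinguished symbols — the join is lossless.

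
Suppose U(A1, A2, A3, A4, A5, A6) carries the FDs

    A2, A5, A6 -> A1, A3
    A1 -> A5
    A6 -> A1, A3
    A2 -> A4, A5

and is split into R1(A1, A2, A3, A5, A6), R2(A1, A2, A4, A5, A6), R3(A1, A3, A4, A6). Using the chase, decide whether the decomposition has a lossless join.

Yes

Chase test. Columns are A1, A2, A3, A4, A5, A6; row i has aⱼ where attribute j ∈ Ri, else bᵢⱼ.
Initial tableau (one row per fragment):
  row 1: a1 a2 a3 b14 a5 a6
  row 2: a1 a2 b23 a4 a5 a6
  row 3: a1 b32 a3 a4 b35 a6
Rows 1 and 2 agree on A2, A5, A6; apply A2, A5, A6→A1, A3 and equate their A1, A3 entries.
Rows 1 and 3 agree on A1; apply A1→A5 and equate their A5 entries.
Rows 1 and 2 agree on A2; apply A2→A4, A5 and equate their A4, A5 entries.
Row 1 is now all distinguished symbols — the join is lossless.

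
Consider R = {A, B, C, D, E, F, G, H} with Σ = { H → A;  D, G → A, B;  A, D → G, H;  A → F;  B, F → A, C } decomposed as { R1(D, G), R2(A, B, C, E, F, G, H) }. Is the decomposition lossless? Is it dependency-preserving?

Lossless test: (G)⁺ = {G}, which is a superkey of neither fragment — lossy.
Dependency preservation: the restricted closure of {D, G} across the fragments never reaches {A, B}, so D, G → A, B cannot be enforced without a join — not preserved.

lossy and not dependency-preserving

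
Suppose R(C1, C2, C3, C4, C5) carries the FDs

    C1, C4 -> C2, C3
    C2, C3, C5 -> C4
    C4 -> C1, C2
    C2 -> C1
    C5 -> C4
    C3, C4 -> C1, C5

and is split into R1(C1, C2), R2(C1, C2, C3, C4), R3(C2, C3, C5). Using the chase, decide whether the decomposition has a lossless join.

No

Chase test. Columns are C1, C2, C3, C4, C5; row i has aⱼ where attribute j ∈ Ri, else bᵢⱼ.
Initial tableau (one row per fragment):
  row 1: a1 a2 b13 b14 b15
  row 2: a1 a2 a3 a4 b25
  row 3: b31 a2 a3 b34 a5
Rows 1 and 3 agree on C2; apply C2→C1 and equate their C1 entries.
No row becomes fully distinguished — the join is lossy.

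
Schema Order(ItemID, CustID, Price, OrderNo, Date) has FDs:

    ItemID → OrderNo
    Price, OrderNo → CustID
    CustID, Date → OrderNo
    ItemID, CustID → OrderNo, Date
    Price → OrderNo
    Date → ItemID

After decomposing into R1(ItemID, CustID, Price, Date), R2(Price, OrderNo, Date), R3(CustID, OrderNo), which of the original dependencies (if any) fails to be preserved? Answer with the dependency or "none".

ItemID → OrderNo

Check ItemID → OrderNo: no single fragment contains all of {ItemID, OrderNo}, and the restricted closure of {ItemID} across the fragments never reaches {OrderNo}.
Price, OrderNo → CustID is preserved.
CustID, Date → OrderNo is preserved.
ItemID, CustID → OrderNo, Date is preserved.
Price → OrderNo is preserved.
Date → ItemID is preserved.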